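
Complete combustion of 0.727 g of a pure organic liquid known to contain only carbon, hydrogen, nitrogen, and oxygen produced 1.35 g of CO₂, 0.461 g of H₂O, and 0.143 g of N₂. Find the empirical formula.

mol C = 1.35 g CO₂ ÷ 44.009 g/mol = 0.03068 mol
mol H = 2 × 0.461 g H₂O ÷ 18.015 g/mol = 0.05118 mol
mol N = 2 × 0.143 g N₂ ÷ 28.014 g/mol = 0.01021 mol
mass O = 0.727 − (0.3684 + 0.05159 + 0.1430) = 0.1640 g → mol O = 0.1640 ÷ 15.999 = 0.01025 mol
Divide by the smallest (0.01021 mol): C 3.005, H 5.013, N 1.000, O 1.004

C3H5NO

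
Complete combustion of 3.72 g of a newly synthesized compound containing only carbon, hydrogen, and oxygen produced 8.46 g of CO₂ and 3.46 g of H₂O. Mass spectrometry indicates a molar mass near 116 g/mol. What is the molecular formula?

C6H12O2

mol C = 8.46 g CO₂ ÷ 44.009 g/mol = 0.1922 mol
mol H = 2 × 3.46 g H₂O ÷ 18.015 g/mol = 0.3841 mol
mass O = 3.72 − (2.309 + 0.3872) = 1.024 g → mol O = 1.024 ÷ 15.999 = 0.06400 mol
Divide by the smallest (0.06400 mol): C 3.004, H 6.002, O 1.000
Empirical formula: C3H6O
Empirical-formula mass = 58.08 g/mol; 116 ÷ 58.08 ≈ 2, so the molecular formula is C6H12O2.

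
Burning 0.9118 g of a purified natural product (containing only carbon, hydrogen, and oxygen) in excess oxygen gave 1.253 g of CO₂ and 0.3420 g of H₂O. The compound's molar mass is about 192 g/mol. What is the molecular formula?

C6H8O7

mol C = 1.253 g CO₂ ÷ 44.009 g/mol = 0.028471 mol
mol H = 2 × 0.3420 g H₂O ÷ 18.015 g/mol = 0.037968 mol
mass O = 0.9118 − (0.34197 + 0.038272) = 0.53156 g → mol O = 0.53156 ÷ 15.999 = 0.033224 mol
Divide by the smallest (0.028471 mol): C 1.000, H 1.334, O 1.167
Multiplying each by 6 gives whole numbers: C 6.00, H 8.00, O 7.00
Empirical formula: C6H8O7
Empirical-formula mass = 192.12 g/mol; 192 ÷ 192.12 ≈ 1, so the molecular formula is C6H8O7.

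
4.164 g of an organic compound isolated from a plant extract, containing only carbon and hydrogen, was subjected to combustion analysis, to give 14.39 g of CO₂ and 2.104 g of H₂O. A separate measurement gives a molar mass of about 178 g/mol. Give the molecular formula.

mol C = 14.39 g CO₂ ÷ 44.009 g/mol = 0.32698 mol
mol H = 2 × 2.104 g H₂O ÷ 18.015 g/mol = 0.23358 mol
Divide by the smallest (0.23358 mol): C 1.400, H 1.000
Multiplying each by 5 gives whole numbers: C 7.00, H 5.00
Empirical formula: C7H5
Empirical-formula mass = 89.12 g/mol; 178 ÷ 89.12 ≈ 2, so the molecular formula is C14H10.

C14H10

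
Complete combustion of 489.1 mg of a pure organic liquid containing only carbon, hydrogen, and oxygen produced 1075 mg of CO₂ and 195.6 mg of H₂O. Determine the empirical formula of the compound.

mol C = 1.075 g CO₂ ÷ 44.009 g/mol = 0.024427 mol
mol H = 2 × 0.1956 g H₂O ÷ 18.015 g/mol = 0.021715 mol
mass O = 0.4891 − (0.29339 + 0.021889) = 0.17382 g → mol O = 0.17382 ÷ 15.999 = 0.010864 mol
Divide by the smallest (0.010864 mol): C 2.248, H 1.999, O 1.000
Multiplying each by 4 gives whole numbers: C 8.99, H 7.99, O 4.00

C9H8O4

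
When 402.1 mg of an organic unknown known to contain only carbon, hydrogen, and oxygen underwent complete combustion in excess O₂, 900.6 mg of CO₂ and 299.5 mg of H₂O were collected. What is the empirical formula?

C8H13O3

mol C = 0.9006 g CO₂ ÷ 44.009 g/mol = 0.020464 mol
mol H = 2 × 0.2995 g H₂O ÷ 18.015 g/mol = 0.033250 mol
mass O = 0.4021 − (0.24579 + 0.033516) = 0.12279 g → mol O = 0.12279 ÷ 15.999 = 0.0076749 mol
Divide by the smallest (0.0076749 mol): C 2.666, H 4.332, O 1.000
Multiplying each by 3 gives whole numbers: C 8.00, H 13.00, O 3.00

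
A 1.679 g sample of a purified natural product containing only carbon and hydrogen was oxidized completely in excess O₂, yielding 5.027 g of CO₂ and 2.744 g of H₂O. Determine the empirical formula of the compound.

mol C = 5.027 g CO₂ ÷ 44.009 g/mol = 0.11423 mol
mol H = 2 × 2.744 g H₂O ÷ 18.015 g/mol = 0.30464 mol
Divide by the smallest (0.11423 mol): C 1.000, H 2.667
Multiplying each by 3 gives whole numbers: C 3.00, H 8.00

C3H8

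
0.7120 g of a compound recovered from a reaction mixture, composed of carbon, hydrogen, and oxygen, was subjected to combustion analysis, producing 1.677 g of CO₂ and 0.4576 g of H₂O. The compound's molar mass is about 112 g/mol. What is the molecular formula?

C6H8O2

mol C = 1.677 g CO₂ ÷ 44.009 g/mol = 0.038106 mol
mol H = 2 × 0.4576 g H₂O ÷ 18.015 g/mol = 0.050802 mol
mass O = 0.7120 − (0.45769 + 0.051209) = 0.20310 g → mol O = 0.20310 ÷ 15.999 = 0.012695 mol
Divide by the smallest (0.012695 mol): C 3.002, H 4.002, O 1.000
Empirical formula: C3H4O
Empirical-formula mass = 56.06 g/mol; 112 ÷ 56.06 ≈ 2, so the molecular formula is C6H8O2.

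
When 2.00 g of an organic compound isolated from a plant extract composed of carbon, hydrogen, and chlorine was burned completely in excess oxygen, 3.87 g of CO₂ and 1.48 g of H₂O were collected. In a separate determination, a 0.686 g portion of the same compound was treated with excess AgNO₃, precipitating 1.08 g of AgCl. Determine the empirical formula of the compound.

mol C = 3.87 g CO₂ ÷ 44.009 g/mol = 0.08794 mol
mol H = 2 × 1.48 g H₂O ÷ 18.015 g/mol = 0.1643 mol
From the AgCl data: mol Cl per gram of compound = (1.08 ÷ 143.318) ÷ 0.686 = 0.01098 mol/g, so in the 2.00 g combustion sample mol Cl = 0.02197 mol
Divide by the smallest (0.02197 mol): C 4.003, H 7.479, Cl 1.000
Multiplying each by 2 gives whole numbers: C 8.01, H 14.96, Cl 2.00

C8H15Cl2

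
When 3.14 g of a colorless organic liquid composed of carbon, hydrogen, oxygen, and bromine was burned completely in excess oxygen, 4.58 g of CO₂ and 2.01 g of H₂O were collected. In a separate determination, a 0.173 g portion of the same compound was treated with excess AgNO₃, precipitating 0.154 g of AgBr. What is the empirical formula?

mol C = 4.58 g CO₂ ÷ 44.009 g/mol = 0.1041 mol
mol H = 2 × 2.01 g H₂O ÷ 18.015 g/mol = 0.2231 mol
From the AgBr data: mol Br per gram of compound = (0.154 ÷ 187.772) ÷ 0.173 = 0.004741 mol/g, so in the 3.14 g combustion sample mol Br = 0.01489 mol
mass O = 3.14 − (1.250 + 0.2249 + 1.189) = 0.4756 g → mol O = 0.4756 ÷ 15.999 = 0.02973 mol
Divide by the smallest (0.01489 mol): C 6.991, H 14.991, Br 1.000, O 1.997

C7H15BrO2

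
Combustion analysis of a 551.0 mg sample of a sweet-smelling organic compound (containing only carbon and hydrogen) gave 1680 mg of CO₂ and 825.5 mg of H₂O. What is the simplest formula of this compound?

mol C = 1.680 g CO₂ ÷ 44.009 g/mol = 0.038174 mol
mol H = 2 × 0.8255 g H₂O ÷ 18.015 g/mol = 0.091646 mol
Divide by the smallest (0.038174 mol): C 1.000, H 2.401
Multiplying each by 5 gives whole numbers: C 5.00, H 12.00

C5H12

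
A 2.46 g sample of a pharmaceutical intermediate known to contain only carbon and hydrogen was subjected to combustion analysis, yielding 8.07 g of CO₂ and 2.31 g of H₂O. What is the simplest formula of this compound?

mol C = 8.07 g CO₂ ÷ 44.009 g/mol = 0.1834 mol
mol H = 2 × 2.31 g H₂O ÷ 18.015 g/mol = 0.2565 mol
Divide by the smallest (0.1834 mol): C 1.000, H 1.399
Multiplying each by 5 gives whole numbers: C 5.00, H 6.99

C5H7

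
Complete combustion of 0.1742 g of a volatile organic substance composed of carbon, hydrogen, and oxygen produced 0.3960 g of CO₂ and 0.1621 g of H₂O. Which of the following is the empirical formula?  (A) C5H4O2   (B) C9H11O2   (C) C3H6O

(C) C3H6O

mol C = 0.3960 g CO₂ ÷ 44.009 g/mol = 0.0089982 mol
mol H = 2 × 0.1621 g H₂O ÷ 18.015 g/mol = 0.017996 mol
mass O = 0.1742 − (0.10808 + 0.018140) = 0.047983 g → mol O = 0.047983 ÷ 15.999 = 0.0029991 mol
Divide by the smallest (0.0029991 mol): C 3.000, H 6.000, O 1.000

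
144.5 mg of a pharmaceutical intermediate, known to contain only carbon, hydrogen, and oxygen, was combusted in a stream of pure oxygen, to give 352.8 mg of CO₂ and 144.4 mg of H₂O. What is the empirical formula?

C4H8O

mol C = 0.3528 g CO₂ ÷ 44.009 g/mol = 0.0080165 mol
mol H = 2 × 0.1444 g H₂O ÷ 18.015 g/mol = 0.016031 mol
mass O = 0.1445 − (0.096287 + 0.016159) = 0.032054 g → mol O = 0.032054 ÷ 15.999 = 0.0020035 mol
Divide by the smallest (0.0020035 mol): C 4.001, H 8.002, O 1.000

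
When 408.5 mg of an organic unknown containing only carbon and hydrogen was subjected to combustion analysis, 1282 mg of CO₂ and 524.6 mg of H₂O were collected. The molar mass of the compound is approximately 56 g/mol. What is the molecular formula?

C4H8

mol C = 1.282 g CO₂ ÷ 44.009 g/mol = 0.029130 mol
mol H = 2 × 0.5246 g H₂O ÷ 18.015 g/mol = 0.058240 mol
Divide by the smallest (0.029130 mol): C 1.000, H 1.999
Empirical formula: CH2
Empirical-formula mass = 14.03 g/mol; 56 ÷ 14.03 ≈ 4, so the molecular formula is C4H8.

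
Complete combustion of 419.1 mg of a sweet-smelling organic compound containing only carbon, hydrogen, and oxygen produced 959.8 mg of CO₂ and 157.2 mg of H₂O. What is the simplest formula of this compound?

mol C = 0.9598 g CO₂ ÷ 44.009 g/mol = 0.021809 mol
mol H = 2 × 0.1572 g H₂O ÷ 18.015 g/mol = 0.017452 mol
mass O = 0.4191 − (0.26195 + 0.017592) = 0.13956 g → mol O = 0.13956 ÷ 15.999 = 0.0087229 mol
Divide by the smallest (0.0087229 mol): C 2.500, H 2.001, O 1.000
Multiplying each by 2 gives whole numbers: C 5.00, H 4.00, O 2.00

C5H4O2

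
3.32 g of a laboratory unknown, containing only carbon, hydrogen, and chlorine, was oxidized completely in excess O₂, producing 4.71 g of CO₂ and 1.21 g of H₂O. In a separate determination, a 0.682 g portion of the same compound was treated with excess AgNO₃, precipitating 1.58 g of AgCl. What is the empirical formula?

mol C = 4.71 g CO₂ ÷ 44.009 g/mol = 0.1070 mol
mol H = 2 × 1.21 g H₂O ÷ 18.015 g/mol = 0.1343 mol
From the AgCl data: mol Cl per gram of compound = (1.58 ÷ 143.318) ÷ 0.682 = 0.01616 mol/g, so in the 3.32 g combustion sample mol Cl = 0.05367 mol
Divide by the smallest (0.05367 mol): C 1.994, H 2.503, Cl 1.000
Multiplying each by 2 gives whole numbers: C 3.99, H 5.01, Cl 2.00

C4H5Cl2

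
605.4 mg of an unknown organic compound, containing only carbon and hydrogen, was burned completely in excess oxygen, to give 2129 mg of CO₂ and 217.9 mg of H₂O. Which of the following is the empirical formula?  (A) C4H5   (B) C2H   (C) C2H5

mol C = 2.129 g CO₂ ÷ 44.009 g/mol = 0.048376 mol
mol H = 2 × 0.2179 g H₂O ÷ 18.015 g/mol = 0.024191 mol
Divide by the smallest (0.024191 mol): C 2.000, H 1.000

(B) C2H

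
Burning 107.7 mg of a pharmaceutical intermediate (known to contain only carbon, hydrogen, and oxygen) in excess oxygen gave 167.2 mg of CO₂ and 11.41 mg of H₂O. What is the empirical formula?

C3HO3

mol C = 0.1672 g CO₂ ÷ 44.009 g/mol = 0.0037992 mol
mol H = 2 × 0.01141 g H₂O ÷ 18.015 g/mol = 0.0012667 mol
mass O = 0.1077 − (0.045632 + 0.0012769) = 0.060791 g → mol O = 0.060791 ÷ 15.999 = 0.0037997 mol
Divide by the smallest (0.0012667 mol): C 2.999, H 1.000, O 3.000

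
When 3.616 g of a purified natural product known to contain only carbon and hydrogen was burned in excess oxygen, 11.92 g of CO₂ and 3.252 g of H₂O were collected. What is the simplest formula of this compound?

C3H4

mol C = 11.92 g CO₂ ÷ 44.009 g/mol = 0.27085 mol
mol H = 2 × 3.252 g H₂O ÷ 18.015 g/mol = 0.36103 mol
Divide by the smallest (0.27085 mol): C 1.000, H 1.333
Multiplying each by 3 gives whole numbers: C 3.00, H 4.00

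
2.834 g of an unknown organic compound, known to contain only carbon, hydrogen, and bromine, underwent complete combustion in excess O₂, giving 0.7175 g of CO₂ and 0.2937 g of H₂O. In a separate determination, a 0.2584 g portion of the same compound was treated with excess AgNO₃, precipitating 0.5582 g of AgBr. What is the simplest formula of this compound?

CH2Br2

mol C = 0.7175 g CO₂ ÷ 44.009 g/mol = 0.016303 mol
mol H = 2 × 0.2937 g H₂O ÷ 18.015 g/mol = 0.032606 mol
From the AgBr data: mol Br per gram of compound = (0.5582 ÷ 187.772) ÷ 0.2584 = 0.011504 mol/g, so in the 2.834 g combustion sample mol Br = 0.032604 mol
Divide by the smallest (0.016303 mol): C 1.000, H 2.000, Br 2.000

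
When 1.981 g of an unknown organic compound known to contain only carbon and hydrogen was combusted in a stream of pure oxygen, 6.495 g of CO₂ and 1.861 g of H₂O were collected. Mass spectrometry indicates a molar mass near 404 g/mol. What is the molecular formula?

mol C = 6.495 g CO₂ ÷ 44.009 g/mol = 0.14758 mol
mol H = 2 × 1.861 g H₂O ÷ 18.015 g/mol = 0.20661 mol
Divide by the smallest (0.14758 mol): C 1.000, H 1.400
Multiplying each by 5 gives whole numbers: C 5.00, H 7.00
Empirical formula: C5H7
Empirical-formula mass = 67.11 g/mol; 404 ÷ 67.11 ≈ 6, so the molecular formula is C30H42.

C30H42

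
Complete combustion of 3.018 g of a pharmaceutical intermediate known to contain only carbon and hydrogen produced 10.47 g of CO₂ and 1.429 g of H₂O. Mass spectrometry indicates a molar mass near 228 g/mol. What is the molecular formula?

mol C = 10.47 g CO₂ ÷ 44.009 g/mol = 0.23791 mol
mol H = 2 × 1.429 g H₂O ÷ 18.015 g/mol = 0.15865 mol
Divide by the smallest (0.15865 mol): C 1.500, H 1.000
Multiplying each by 2 gives whole numbers: C 3.00, H 2.00
Empirical formula: C3H2
Empirical-formula mass = 38.05 g/mol; 228 ÷ 38.05 ≈ 6, so the molecular formula is C18H12.

C18H12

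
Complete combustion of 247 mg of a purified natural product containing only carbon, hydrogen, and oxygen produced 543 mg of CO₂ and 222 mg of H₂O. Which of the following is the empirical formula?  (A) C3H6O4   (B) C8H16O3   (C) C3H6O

(B) C8H16O3

mol C = 0.543 g CO₂ ÷ 44.009 g/mol = 0.01234 mol
mol H = 2 × 0.222 g H₂O ÷ 18.015 g/mol = 0.02465 mol
mass O = 0.247 − (0.1482 + 0.02484) = 0.07396 g → mol O = 0.07396 ÷ 15.999 = 0.004623 mol
Divide by the smallest (0.004623 mol): C 2.669, H 5.331, O 1.000
Multiplying each by 3 gives whole numbers: C 8.01, H 15.99, O 3.00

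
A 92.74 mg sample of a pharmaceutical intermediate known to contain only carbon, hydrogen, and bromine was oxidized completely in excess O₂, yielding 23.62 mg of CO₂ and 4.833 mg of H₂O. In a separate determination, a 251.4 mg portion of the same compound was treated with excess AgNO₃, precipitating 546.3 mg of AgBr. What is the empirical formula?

mol C = 0.02362 g CO₂ ÷ 44.009 g/mol = 0.00053671 mol
mol H = 2 × 0.004833 g H₂O ÷ 18.015 g/mol = 0.00053655 mol
From the AgBr data: mol Br per gram of compound = (0.5463 ÷ 187.772) ÷ 0.2514 = 0.011573 mol/g, so in the 0.09274 g combustion sample mol Br = 0.0010733 mol
Divide by the smallest (0.00053655 mol): C 1.000, H 1.000, Br 2.000

CHBr2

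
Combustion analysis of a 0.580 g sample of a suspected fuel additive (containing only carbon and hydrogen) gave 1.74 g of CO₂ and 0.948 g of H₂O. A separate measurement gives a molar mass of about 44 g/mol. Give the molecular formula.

mol C = 1.74 g CO₂ ÷ 44.009 g/mol = 0.03954 mol
mol H = 2 × 0.948 g H₂O ÷ 18.015 g/mol = 0.1052 mol
Divide by the smallest (0.03954 mol): C 1.000, H 2.662
Multiplying each by 3 gives whole numbers: C 3.00, H 7.99
Empirical formula: C3H8
Empirical-formula mass = 44.10 g/mol; 44 ÷ 44.10 ≈ 1, so the molecular formula is C3H8.

C3H8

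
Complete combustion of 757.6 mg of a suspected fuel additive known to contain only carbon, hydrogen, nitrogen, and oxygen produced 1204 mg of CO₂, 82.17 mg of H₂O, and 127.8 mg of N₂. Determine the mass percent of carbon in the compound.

mol C = 1.204 g CO₂ ÷ 44.009 g/mol = 0.027358 mol
mol H = 2 × 0.08217 g H₂O ÷ 18.015 g/mol = 0.0091224 mol
mol N = 2 × 0.1278 g N₂ ÷ 28.014 g/mol = 0.0091240 mol
mass O = 0.7576 − (0.32860 + 0.0091954 + 0.12780) = 0.29201 g → mol O = 0.29201 ÷ 15.999 = 0.018252 mol
mass % C = 0.32860 g ÷ 0.7576 g × 100%

43.37%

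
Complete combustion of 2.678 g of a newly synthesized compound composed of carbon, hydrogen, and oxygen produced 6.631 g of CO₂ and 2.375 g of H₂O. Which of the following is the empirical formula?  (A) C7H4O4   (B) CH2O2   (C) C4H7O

(C) C4H7O

mol C = 6.631 g CO₂ ÷ 44.009 g/mol = 0.15067 mol
mol H = 2 × 2.375 g H₂O ÷ 18.015 g/mol = 0.26367 mol
mass O = 2.678 − (1.8097 + 0.26578) = 0.60248 g → mol O = 0.60248 ÷ 15.999 = 0.037657 mol
Divide by the smallest (0.037657 mol): C 4.001, H 7.002, O 1.000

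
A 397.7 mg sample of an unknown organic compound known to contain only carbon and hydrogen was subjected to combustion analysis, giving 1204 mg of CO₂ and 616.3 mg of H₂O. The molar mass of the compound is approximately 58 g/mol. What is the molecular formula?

mol C = 1.204 g CO₂ ÷ 44.009 g/mol = 0.027358 mol
mol H = 2 × 0.6163 g H₂O ÷ 18.015 g/mol = 0.068421 mol
Divide by the smallest (0.027358 mol): C 1.000, H 2.501
Multiplying each by 2 gives whole numbers: C 2.00, H 5.00
Empirical formula: C2H5
Empirical-formula mass = 29.06 g/mol; 58 ÷ 29.06 ≈ 2, so the molecular formula is C4H10.

C4H10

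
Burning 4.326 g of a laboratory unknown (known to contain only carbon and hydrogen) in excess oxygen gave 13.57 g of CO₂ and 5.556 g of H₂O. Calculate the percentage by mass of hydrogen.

mol C = 13.57 g CO₂ ÷ 44.009 g/mol = 0.30835 mol
mol H = 2 × 5.556 g H₂O ÷ 18.015 g/mol = 0.61682 mol
mass % H = 0.62175 g ÷ 4.326 g × 100%

14.37%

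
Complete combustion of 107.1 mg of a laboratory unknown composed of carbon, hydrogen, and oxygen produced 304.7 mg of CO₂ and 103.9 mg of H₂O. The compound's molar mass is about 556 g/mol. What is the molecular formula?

mol C = 0.3047 g CO₂ ÷ 44.009 g/mol = 0.0069236 mol
mol H = 2 × 0.1039 g H₂O ÷ 18.015 g/mol = 0.011535 mol
mass O = 0.1071 − (0.083159 + 0.011627) = 0.012314 g → mol O = 0.012314 ÷ 15.999 = 0.00076966 mol
Divide by the smallest (0.00076966 mol): C 8.996, H 14.987, O 1.000
Empirical formula: C9H15O
Empirical-formula mass = 139.22 g/mol; 556 ÷ 139.22 ≈ 4, so the molecular formula is C36H60O4.

C36H60O4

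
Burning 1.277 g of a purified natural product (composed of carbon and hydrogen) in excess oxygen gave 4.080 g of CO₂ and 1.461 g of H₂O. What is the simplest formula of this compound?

C4H7

mol C = 4.080 g CO₂ ÷ 44.009 g/mol = 0.092708 mol
mol H = 2 × 1.461 g H₂O ÷ 18.015 g/mol = 0.16220 mol
Divide by the smallest (0.092708 mol): C 1.000, H 1.750
Multiplying each by 4 gives whole numbers: C 4.00, H 7.00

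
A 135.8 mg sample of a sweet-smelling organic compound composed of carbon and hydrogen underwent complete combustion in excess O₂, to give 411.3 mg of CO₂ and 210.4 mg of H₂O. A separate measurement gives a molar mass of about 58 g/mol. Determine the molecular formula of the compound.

C4H10

mol C = 0.4113 g CO₂ ÷ 44.009 g/mol = 0.0093458 mol
mol H = 2 × 0.2104 g H₂O ÷ 18.015 g/mol = 0.023358 mol
Divide by the smallest (0.0093458 mol): C 1.000, H 2.499
Multiplying each by 2 gives whole numbers: C 2.00, H 5.00
Empirical formula: C2H5
Empirical-formula mass = 29.06 g/mol; 58 ÷ 29.06 ≈ 2, so the molecular formula is C4H10.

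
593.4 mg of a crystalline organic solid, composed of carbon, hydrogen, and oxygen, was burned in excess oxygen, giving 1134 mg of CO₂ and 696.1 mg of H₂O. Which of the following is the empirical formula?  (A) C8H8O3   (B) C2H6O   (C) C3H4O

mol C = 1.134 g CO₂ ÷ 44.009 g/mol = 0.025767 mol
mol H = 2 × 0.6961 g H₂O ÷ 18.015 g/mol = 0.077280 mol
mass O = 0.5934 − (0.30949 + 0.077898) = 0.20601 g → mol O = 0.20601 ÷ 15.999 = 0.012876 mol
Divide by the smallest (0.012876 mol): C 2.001, H 6.002, O 1.000

(B) C2H6O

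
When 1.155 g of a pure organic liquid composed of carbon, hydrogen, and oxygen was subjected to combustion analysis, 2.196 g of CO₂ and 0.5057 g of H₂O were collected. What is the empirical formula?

C8H9O5

mol C = 2.196 g CO₂ ÷ 44.009 g/mol = 0.049899 mol
mol H = 2 × 0.5057 g H₂O ÷ 18.015 g/mol = 0.056142 mol
mass O = 1.155 − (0.59934 + 0.056591) = 0.49907 g → mol O = 0.49907 ÷ 15.999 = 0.031194 mol
Divide by the smallest (0.031194 mol): C 1.600, H 1.800, O 1.000
Multiplying each by 5 gives whole numbers: C 8.00, H 9.00, O 5.00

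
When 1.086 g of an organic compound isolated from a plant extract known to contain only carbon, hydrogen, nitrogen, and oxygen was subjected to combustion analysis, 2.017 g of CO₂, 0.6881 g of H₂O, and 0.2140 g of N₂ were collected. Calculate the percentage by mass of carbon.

50.69%

mol C = 2.017 g CO₂ ÷ 44.009 g/mol = 0.045832 mol
mol H = 2 × 0.6881 g H₂O ÷ 18.015 g/mol = 0.076392 mol
mol N = 2 × 0.2140 g N₂ ÷ 28.014 g/mol = 0.015278 mol
mass O = 1.086 − (0.55048 + 0.077003 + 0.21400) = 0.24451 g → mol O = 0.24451 ÷ 15.999 = 0.015283 mol
mass % C = 0.55048 g ÷ 1.086 g × 100%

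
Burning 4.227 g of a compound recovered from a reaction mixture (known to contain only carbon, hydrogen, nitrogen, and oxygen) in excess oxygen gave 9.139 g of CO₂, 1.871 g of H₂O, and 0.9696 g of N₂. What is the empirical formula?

C6H6N2O

mol C = 9.139 g CO₂ ÷ 44.009 g/mol = 0.20766 mol
mol H = 2 × 1.871 g H₂O ÷ 18.015 g/mol = 0.20772 mol
mol N = 2 × 0.9696 g N₂ ÷ 28.014 g/mol = 0.069223 mol
mass O = 4.227 − (2.4942 + 0.20938 + 0.96960) = 0.55379 g → mol O = 0.55379 ÷ 15.999 = 0.034614 mol
Divide by the smallest (0.034614 mol): C 5.999, H 6.001, N 2.000, O 1.000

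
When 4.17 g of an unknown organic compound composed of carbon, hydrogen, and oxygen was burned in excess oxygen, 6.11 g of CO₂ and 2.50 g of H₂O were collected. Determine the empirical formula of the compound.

CH2O

mol C = 6.11 g CO₂ ÷ 44.009 g/mol = 0.1388 mol
mol H = 2 × 2.50 g H₂O ÷ 18.015 g/mol = 0.2775 mol
mass O = 4.17 − (1.668 + 0.2798) = 2.223 g → mol O = 2.223 ÷ 15.999 = 0.1389 mol
Divide by the smallest (0.1388 mol): C 1.000, H 1.999, O 1.001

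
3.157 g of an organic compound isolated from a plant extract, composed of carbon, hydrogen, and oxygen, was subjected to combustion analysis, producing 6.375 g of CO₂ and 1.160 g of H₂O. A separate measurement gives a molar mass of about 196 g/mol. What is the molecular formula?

mol C = 6.375 g CO₂ ÷ 44.009 g/mol = 0.14486 mol
mol H = 2 × 1.160 g H₂O ÷ 18.015 g/mol = 0.12878 mol
mass O = 3.157 − (1.7399 + 0.12981) = 1.2873 g → mol O = 1.2873 ÷ 15.999 = 0.080462 mol
Divide by the smallest (0.080462 mol): C 1.800, H 1.601, O 1.000
Multiplying each by 5 gives whole numbers: C 9.00, H 8.00, O 5.00
Empirical formula: C9H8O5
Empirical-formula mass = 196.16 g/mol; 196 ÷ 196.16 ≈ 1, so the molecular formula is C9H8O5.

C9H8O5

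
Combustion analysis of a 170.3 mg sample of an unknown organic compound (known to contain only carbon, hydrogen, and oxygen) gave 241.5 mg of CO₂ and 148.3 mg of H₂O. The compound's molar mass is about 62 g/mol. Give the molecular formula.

C2H6O2

mol C = 0.2415 g CO₂ ÷ 44.009 g/mol = 0.0054875 mol
mol H = 2 × 0.1483 g H₂O ÷ 18.015 g/mol = 0.016464 mol
mass O = 0.1703 − (0.065911 + 0.016596) = 0.087794 g → mol O = 0.087794 ÷ 15.999 = 0.0054874 mol
Divide by the smallest (0.0054874 mol): C 1.000, H 3.000, O 1.000
Empirical formula: CH3O
Empirical-formula mass = 31.03 g/mol; 62 ÷ 31.03 ≈ 2, so the molecular formula is C2H6O2.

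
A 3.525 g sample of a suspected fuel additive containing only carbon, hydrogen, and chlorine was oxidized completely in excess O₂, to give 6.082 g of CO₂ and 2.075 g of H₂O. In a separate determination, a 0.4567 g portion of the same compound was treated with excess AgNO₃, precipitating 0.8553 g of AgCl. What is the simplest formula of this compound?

mol C = 6.082 g CO₂ ÷ 44.009 g/mol = 0.13820 mol
mol H = 2 × 2.075 g H₂O ÷ 18.015 g/mol = 0.23036 mol
From the AgCl data: mol Cl per gram of compound = (0.8553 ÷ 143.318) ÷ 0.4567 = 0.013067 mol/g, so in the 3.525 g combustion sample mol Cl = 0.046062 mol
Divide by the smallest (0.046062 mol): C 3.000, H 5.001, Cl 1.000

C3H5Cl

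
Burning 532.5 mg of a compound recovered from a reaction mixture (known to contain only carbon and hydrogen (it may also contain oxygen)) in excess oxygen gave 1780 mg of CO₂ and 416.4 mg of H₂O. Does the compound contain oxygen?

mol C = 1.780 g CO₂ ÷ 44.009 g/mol = 0.040446 mol
mol H = 2 × 0.4164 g H₂O ÷ 18.015 g/mol = 0.046228 mol
C and H together account for 0.53240 g — essentially the entire 0.5325 g sample — so the compound contains no oxygen.

no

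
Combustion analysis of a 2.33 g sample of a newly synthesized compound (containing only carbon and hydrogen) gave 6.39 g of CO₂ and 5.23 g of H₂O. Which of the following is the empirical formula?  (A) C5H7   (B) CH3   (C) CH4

mol C = 6.39 g CO₂ ÷ 44.009 g/mol = 0.1452 mol
mol H = 2 × 5.23 g H₂O ÷ 18.015 g/mol = 0.5806 mol
Divide by the smallest (0.1452 mol): C 1.000, H 3.999

(C) CH4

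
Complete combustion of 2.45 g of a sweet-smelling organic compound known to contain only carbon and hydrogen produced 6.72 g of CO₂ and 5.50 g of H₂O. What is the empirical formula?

mol C = 6.72 g CO₂ ÷ 44.009 g/mol = 0.1527 mol
mol H = 2 × 5.50 g H₂O ÷ 18.015 g/mol = 0.6106 mol
Divide by the smallest (0.1527 mol): C 1.000, H 3.999

CH4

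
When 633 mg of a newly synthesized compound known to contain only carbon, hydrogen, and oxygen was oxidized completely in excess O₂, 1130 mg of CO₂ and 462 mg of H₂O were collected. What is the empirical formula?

C3H6O2

mol C = 1.13 g CO₂ ÷ 44.009 g/mol = 0.02568 mol
mol H = 2 × 0.462 g H₂O ÷ 18.015 g/mol = 0.05129 mol
mass O = 0.633 − (0.3084 + 0.05170) = 0.2729 g → mol O = 0.2729 ÷ 15.999 = 0.01706 mol
Divide by the smallest (0.01706 mol): C 1.505, H 3.007, O 1.000
Multiplying each by 2 gives whole numbers: C 3.01, H 6.01, O 2.00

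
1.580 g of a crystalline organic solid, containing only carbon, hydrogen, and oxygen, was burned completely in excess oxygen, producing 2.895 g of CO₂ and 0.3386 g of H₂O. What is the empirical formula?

mol C = 2.895 g CO₂ ÷ 44.009 g/mol = 0.065782 mol
mol H = 2 × 0.3386 g H₂O ÷ 18.015 g/mol = 0.037591 mol
mass O = 1.580 − (0.79011 + 0.037892) = 0.75200 g → mol O = 0.75200 ÷ 15.999 = 0.047003 mol
Divide by the smallest (0.037591 mol): C 1.750, H 1.000, O 1.250
Multiplying each by 4 gives whole numbers: C 7.00, H 4.00, O 5.00

C7H4O5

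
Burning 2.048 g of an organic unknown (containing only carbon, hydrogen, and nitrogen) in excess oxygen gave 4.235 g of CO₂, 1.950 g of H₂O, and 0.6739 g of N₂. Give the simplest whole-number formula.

C4H9N2

mol C = 4.235 g CO₂ ÷ 44.009 g/mol = 0.096230 mol
mol H = 2 × 1.950 g H₂O ÷ 18.015 g/mol = 0.21649 mol
mol N = 2 × 0.6739 g N₂ ÷ 28.014 g/mol = 0.048112 mol
Divide by the smallest (0.048112 mol): C 2.000, H 4.500, N 1.000
Multiplying each by 2 gives whole numbers: C 4.00, H 9.00, N 2.00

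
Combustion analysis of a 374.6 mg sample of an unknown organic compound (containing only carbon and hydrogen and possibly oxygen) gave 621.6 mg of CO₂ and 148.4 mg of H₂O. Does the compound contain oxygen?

yes

mol C = 0.6216 g CO₂ ÷ 44.009 g/mol = 0.014124 mol
mol H = 2 × 0.1484 g H₂O ÷ 18.015 g/mol = 0.016475 mol
C and H account for only 0.18625 g of the 0.3746 g sample; the remaining 0.18835 g must be oxygen.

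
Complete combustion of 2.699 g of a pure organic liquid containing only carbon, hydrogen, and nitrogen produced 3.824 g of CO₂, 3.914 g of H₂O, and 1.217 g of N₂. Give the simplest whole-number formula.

mol C = 3.824 g CO₂ ÷ 44.009 g/mol = 0.086891 mol
mol H = 2 × 3.914 g H₂O ÷ 18.015 g/mol = 0.43453 mol
mol N = 2 × 1.217 g N₂ ÷ 28.014 g/mol = 0.086885 mol
Divide by the smallest (0.086885 mol): C 1.000, H 5.001, N 1.000

CH5N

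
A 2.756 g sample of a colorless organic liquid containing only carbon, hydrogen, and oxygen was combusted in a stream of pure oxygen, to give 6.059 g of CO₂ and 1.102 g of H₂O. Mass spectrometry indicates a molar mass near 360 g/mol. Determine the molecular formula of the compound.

mol C = 6.059 g CO₂ ÷ 44.009 g/mol = 0.13768 mol
mol H = 2 × 1.102 g H₂O ÷ 18.015 g/mol = 0.12234 mol
mass O = 2.756 − (1.6536 + 0.12332) = 0.97905 g → mol O = 0.97905 ÷ 15.999 = 0.061194 mol
Divide by the smallest (0.061194 mol): C 2.250, H 1.999, O 1.000
Multiplying each by 4 gives whole numbers: C 9.00, H 8.00, O 4.00
Empirical formula: C9H8O4
Empirical-formula mass = 180.16 g/mol; 360 ÷ 180.16 ≈ 2, so the molecular formula is C18H16O8.

C18H16O8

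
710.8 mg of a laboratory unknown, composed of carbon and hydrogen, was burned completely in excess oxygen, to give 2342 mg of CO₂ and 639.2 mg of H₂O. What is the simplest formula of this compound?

C3H4

mol C = 2.342 g CO₂ ÷ 44.009 g/mol = 0.053216 mol
mol H = 2 × 0.6392 g H₂O ÷ 18.015 g/mol = 0.070963 mol
Divide by the smallest (0.053216 mol): C 1.000, H 1.333
Multiplying each by 3 gives whole numbers: C 3.00, H 4.00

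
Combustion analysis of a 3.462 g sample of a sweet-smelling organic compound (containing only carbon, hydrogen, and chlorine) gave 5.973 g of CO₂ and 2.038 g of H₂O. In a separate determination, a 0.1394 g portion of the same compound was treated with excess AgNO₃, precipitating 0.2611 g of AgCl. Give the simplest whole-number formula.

C3H5Cl

mol C = 5.973 g CO₂ ÷ 44.009 g/mol = 0.13572 mol
mol H = 2 × 2.038 g H₂O ÷ 18.015 g/mol = 0.22626 mol
From the AgCl data: mol Cl per gram of compound = (0.2611 ÷ 143.318) ÷ 0.1394 = 0.013069 mol/g, so in the 3.462 g combustion sample mol Cl = 0.045245 mol
Divide by the smallest (0.045245 mol): C 3.000, H 5.001, Cl 1.000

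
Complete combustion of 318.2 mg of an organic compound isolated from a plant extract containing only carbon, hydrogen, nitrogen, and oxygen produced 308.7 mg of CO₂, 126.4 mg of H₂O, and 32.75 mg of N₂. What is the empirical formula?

mol C = 0.3087 g CO₂ ÷ 44.009 g/mol = 0.0070145 mol
mol H = 2 × 0.1264 g H₂O ÷ 18.015 g/mol = 0.014033 mol
mol N = 2 × 0.03275 g N₂ ÷ 28.014 g/mol = 0.0023381 mol
mass O = 0.3182 − (0.084251 + 0.014145 + 0.032750) = 0.18705 g → mol O = 0.18705 ÷ 15.999 = 0.011692 mol
Divide by the smallest (0.0023381 mol): C 3.000, H 6.002, N 1.000, O 5.000

C3H6NO5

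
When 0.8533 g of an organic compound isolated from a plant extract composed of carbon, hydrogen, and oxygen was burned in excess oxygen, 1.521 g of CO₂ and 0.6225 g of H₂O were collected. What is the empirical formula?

C3H6O2

mol C = 1.521 g CO₂ ÷ 44.009 g/mol = 0.034561 mol
mol H = 2 × 0.6225 g H₂O ÷ 18.015 g/mol = 0.069109 mol
mass O = 0.8533 − (0.41511 + 0.069662) = 0.36852 g → mol O = 0.36852 ÷ 15.999 = 0.023034 mol
Divide by the smallest (0.023034 mol): C 1.500, H 3.000, O 1.000
Multiplying each by 2 gives whole numbers: C 3.00, H 6.00, O 2.00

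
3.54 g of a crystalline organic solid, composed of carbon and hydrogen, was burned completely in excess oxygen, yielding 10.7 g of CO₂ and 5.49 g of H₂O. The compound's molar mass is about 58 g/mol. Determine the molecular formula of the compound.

mol C = 10.7 g CO₂ ÷ 44.009 g/mol = 0.2431 mol
mol H = 2 × 5.49 g H₂O ÷ 18.015 g/mol = 0.6095 mol
Divide by the smallest (0.2431 mol): C 1.000, H 2.507
Multiplying each by 2 gives whole numbers: C 2.00, H 5.01
Empirical formula: C2H5
Empirical-formula mass = 29.06 g/mol; 58 ÷ 29.06 ≈ 2, so the molecular formula is C4H10.

C4H10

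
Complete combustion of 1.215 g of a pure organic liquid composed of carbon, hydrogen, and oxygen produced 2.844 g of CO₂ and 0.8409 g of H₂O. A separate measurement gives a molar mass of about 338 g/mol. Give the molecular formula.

C18H26O6

mol C = 2.844 g CO₂ ÷ 44.009 g/mol = 0.064623 mol
mol H = 2 × 0.8409 g H₂O ÷ 18.015 g/mol = 0.093356 mol
mass O = 1.215 − (0.77619 + 0.094102) = 0.34471 g → mol O = 0.34471 ÷ 15.999 = 0.021546 mol
Divide by the smallest (0.021546 mol): C 2.999, H 4.333, O 1.000
Multiplying each by 3 gives whole numbers: C 9.00, H 13.00, O 3.00
Empirical formula: C9H13O3
Empirical-formula mass = 169.20 g/mol; 338 ÷ 169.20 ≈ 2, so the molecular formula is C18H26O6.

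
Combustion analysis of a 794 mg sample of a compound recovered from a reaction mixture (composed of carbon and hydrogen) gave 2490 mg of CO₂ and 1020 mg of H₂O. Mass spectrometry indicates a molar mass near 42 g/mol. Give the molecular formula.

mol C = 2.49 g CO₂ ÷ 44.009 g/mol = 0.05658 mol
mol H = 2 × 1.02 g H₂O ÷ 18.015 g/mol = 0.1132 mol
Divide by the smallest (0.05658 mol): C 1.000, H 2.001
Empirical formula: CH2
Empirical-formula mass = 14.03 g/mol; 42 ÷ 14.03 ≈ 3, so the molecular formula is C3H6.

C3H6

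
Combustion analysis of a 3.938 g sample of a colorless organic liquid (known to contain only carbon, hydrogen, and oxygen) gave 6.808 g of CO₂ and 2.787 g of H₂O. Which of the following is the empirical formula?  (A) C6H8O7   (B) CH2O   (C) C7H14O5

(C) C7H14O5

mol C = 6.808 g CO₂ ÷ 44.009 g/mol = 0.15470 mol
mol H = 2 × 2.787 g H₂O ÷ 18.015 g/mol = 0.30941 mol
mass O = 3.938 − (1.8580 + 0.31188) = 1.7681 g → mol O = 1.7681 ÷ 15.999 = 0.11051 mol
Divide by the smallest (0.11051 mol): C 1.400, H 2.800, O 1.000
Multiplying each by 5 gives whole numbers: C 7.00, H 14.00, O 5.00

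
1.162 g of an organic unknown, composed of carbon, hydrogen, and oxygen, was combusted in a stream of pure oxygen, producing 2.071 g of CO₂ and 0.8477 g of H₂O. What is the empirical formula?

C3H6O2

mol C = 2.071 g CO₂ ÷ 44.009 g/mol = 0.047059 mol
mol H = 2 × 0.8477 g H₂O ÷ 18.015 g/mol = 0.094110 mol
mass O = 1.162 − (0.56522 + 0.094863) = 0.50192 g → mol O = 0.50192 ÷ 15.999 = 0.031372 mol
Divide by the smallest (0.031372 mol): C 1.500, H 3.000, O 1.000
Multiplying each by 2 gives whole numbers: C 3.00, H 6.00, O 2.00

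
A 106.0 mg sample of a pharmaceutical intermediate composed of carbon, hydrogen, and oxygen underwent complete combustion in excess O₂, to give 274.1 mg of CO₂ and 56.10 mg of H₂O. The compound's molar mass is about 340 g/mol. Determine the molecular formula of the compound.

mol C = 0.2741 g CO₂ ÷ 44.009 g/mol = 0.0062283 mol
mol H = 2 × 0.05610 g H₂O ÷ 18.015 g/mol = 0.0062281 mol
mass O = 0.1060 − (0.074808 + 0.0062780) = 0.024914 g → mol O = 0.024914 ÷ 15.999 = 0.0015572 mol
Divide by the smallest (0.0015572 mol): C 4.000, H 3.999, O 1.000
Empirical formula: C4H4O
Empirical-formula mass = 68.08 g/mol; 340 ÷ 68.08 ≈ 5, so the molecular formula is C20H20O5.

C20H20O5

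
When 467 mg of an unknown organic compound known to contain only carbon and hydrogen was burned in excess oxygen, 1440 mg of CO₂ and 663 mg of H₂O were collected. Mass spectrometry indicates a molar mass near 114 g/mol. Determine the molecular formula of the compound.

C8H18

mol C = 1.44 g CO₂ ÷ 44.009 g/mol = 0.03272 mol
mol H = 2 × 0.663 g H₂O ÷ 18.015 g/mol = 0.07361 mol
Divide by the smallest (0.03272 mol): C 1.000, H 2.250
Multiplying each by 4 gives whole numbers: C 4.00, H 9.00
Empirical formula: C4H9
Empirical-formula mass = 57.12 g/mol; 114 ÷ 57.12 ≈ 2, so the molecular formula is C8H18.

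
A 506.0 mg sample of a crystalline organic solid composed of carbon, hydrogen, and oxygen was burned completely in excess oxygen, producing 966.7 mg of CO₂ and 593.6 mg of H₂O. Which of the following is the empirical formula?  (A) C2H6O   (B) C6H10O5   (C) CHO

mol C = 0.9667 g CO₂ ÷ 44.009 g/mol = 0.021966 mol
mol H = 2 × 0.5936 g H₂O ÷ 18.015 g/mol = 0.065901 mol
mass O = 0.5060 − (0.26383 + 0.066428) = 0.17574 g → mol O = 0.17574 ÷ 15.999 = 0.010984 mol
Divide by the smallest (0.010984 mol): C 2.000, H 5.999, O 1.000

(A) C2H6O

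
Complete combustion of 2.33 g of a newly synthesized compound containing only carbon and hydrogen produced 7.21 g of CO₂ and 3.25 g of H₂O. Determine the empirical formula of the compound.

mol C = 7.21 g CO₂ ÷ 44.009 g/mol = 0.1638 mol
mol H = 2 × 3.25 g H₂O ÷ 18.015 g/mol = 0.3608 mol
Divide by the smallest (0.1638 mol): C 1.000, H 2.202
Multiplying each by 5 gives whole numbers: C 5.00, H 11.01

C5H11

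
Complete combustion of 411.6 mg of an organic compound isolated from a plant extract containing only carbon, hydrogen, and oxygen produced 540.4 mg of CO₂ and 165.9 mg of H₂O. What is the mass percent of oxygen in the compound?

mol C = 0.5404 g CO₂ ÷ 44.009 g/mol = 0.012279 mol
mol H = 2 × 0.1659 g H₂O ÷ 18.015 g/mol = 0.018418 mol
mass O = 0.4116 − (0.14749 + 0.018565) = 0.24555 g → mol O = 0.24555 ÷ 15.999 = 0.015348 mol
mass % O = 0.24555 g ÷ 0.4116 g × 100%

59.66%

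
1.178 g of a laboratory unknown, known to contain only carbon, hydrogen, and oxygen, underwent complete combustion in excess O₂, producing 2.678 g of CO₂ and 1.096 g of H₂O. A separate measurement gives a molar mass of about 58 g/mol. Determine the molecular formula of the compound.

mol C = 2.678 g CO₂ ÷ 44.009 g/mol = 0.060851 mol
mol H = 2 × 1.096 g H₂O ÷ 18.015 g/mol = 0.12168 mol
mass O = 1.178 − (0.73088 + 0.12265) = 0.32447 g → mol O = 0.32447 ÷ 15.999 = 0.020280 mol
Divide by the smallest (0.020280 mol): C 3.000, H 6.000, O 1.000
Empirical formula: C3H6O
Empirical-formula mass = 58.08 g/mol; 58 ÷ 58.08 ≈ 1, so the molecular formula is C3H6O.

C3H6O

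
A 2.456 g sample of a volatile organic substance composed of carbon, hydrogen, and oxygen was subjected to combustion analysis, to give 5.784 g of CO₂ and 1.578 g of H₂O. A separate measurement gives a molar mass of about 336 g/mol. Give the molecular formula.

C18H24O6

mol C = 5.784 g CO₂ ÷ 44.009 g/mol = 0.13143 mol
mol H = 2 × 1.578 g H₂O ÷ 18.015 g/mol = 0.17519 mol
mass O = 2.456 − (1.5786 + 0.17659) = 0.70083 g → mol O = 0.70083 ÷ 15.999 = 0.043805 mol
Divide by the smallest (0.043805 mol): C 3.000, H 3.999, O 1.000
Empirical formula: C3H4O
Empirical-formula mass = 56.06 g/mol; 336 ÷ 56.06 ≈ 6, so the molecular formula is C18H24O6.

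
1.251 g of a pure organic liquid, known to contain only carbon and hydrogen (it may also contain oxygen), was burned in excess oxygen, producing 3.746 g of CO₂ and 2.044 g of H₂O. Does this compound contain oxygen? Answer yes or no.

no

mol C = 3.746 g CO₂ ÷ 44.009 g/mol = 0.085119 mol
mol H = 2 × 2.044 g H₂O ÷ 18.015 g/mol = 0.22692 mol
C and H together account for 1.2511 g — essentially the entire 1.251 g sample — so the compound contains no oxygen.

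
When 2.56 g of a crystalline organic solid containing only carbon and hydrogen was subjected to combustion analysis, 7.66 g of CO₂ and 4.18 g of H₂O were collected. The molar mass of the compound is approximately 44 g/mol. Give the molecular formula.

mol C = 7.66 g CO₂ ÷ 44.009 g/mol = 0.1741 mol
mol H = 2 × 4.18 g H₂O ÷ 18.015 g/mol = 0.4641 mol
Divide by the smallest (0.1741 mol): C 1.000, H 2.666
Multiplying each by 3 gives whole numbers: C 3.00, H 8.00
Empirical formula: C3H8
Empirical-formula mass = 44.10 g/mol; 44 ÷ 44.10 ≈ 1, so the molecular formula is C3H8.

C3H8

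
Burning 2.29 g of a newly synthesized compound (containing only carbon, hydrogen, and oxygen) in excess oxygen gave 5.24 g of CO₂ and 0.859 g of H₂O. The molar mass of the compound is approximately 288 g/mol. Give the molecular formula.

C15H12O6

mol C = 5.24 g CO₂ ÷ 44.009 g/mol = 0.1191 mol
mol H = 2 × 0.859 g H₂O ÷ 18.015 g/mol = 0.09536 mol
mass O = 2.29 − (1.430 + 0.09613) = 0.7638 g → mol O = 0.7638 ÷ 15.999 = 0.04774 mol
Divide by the smallest (0.04774 mol): C 2.494, H 1.998, O 1.000
Multiplying each by 2 gives whole numbers: C 4.99, H 4.00, O 2.00
Empirical formula: C5H4O2
Empirical-formula mass = 96.08 g/mol; 288 ÷ 96.08 ≈ 3, so the molecular formula is C15H12O6.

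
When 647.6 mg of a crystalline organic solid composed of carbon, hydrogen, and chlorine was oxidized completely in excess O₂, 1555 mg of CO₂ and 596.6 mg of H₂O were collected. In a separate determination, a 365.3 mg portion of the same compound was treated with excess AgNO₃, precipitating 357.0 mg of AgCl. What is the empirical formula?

mol C = 1.555 g CO₂ ÷ 44.009 g/mol = 0.035334 mol
mol H = 2 × 0.5966 g H₂O ÷ 18.015 g/mol = 0.066234 mol
From the AgCl data: mol Cl per gram of compound = (0.3570 ÷ 143.318) ÷ 0.3653 = 0.0068190 mol/g, so in the 0.6476 g combustion sample mol Cl = 0.0044160 mol
Divide by the smallest (0.0044160 mol): C 8.001, H 14.999, Cl 1.000

C8H15Cl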